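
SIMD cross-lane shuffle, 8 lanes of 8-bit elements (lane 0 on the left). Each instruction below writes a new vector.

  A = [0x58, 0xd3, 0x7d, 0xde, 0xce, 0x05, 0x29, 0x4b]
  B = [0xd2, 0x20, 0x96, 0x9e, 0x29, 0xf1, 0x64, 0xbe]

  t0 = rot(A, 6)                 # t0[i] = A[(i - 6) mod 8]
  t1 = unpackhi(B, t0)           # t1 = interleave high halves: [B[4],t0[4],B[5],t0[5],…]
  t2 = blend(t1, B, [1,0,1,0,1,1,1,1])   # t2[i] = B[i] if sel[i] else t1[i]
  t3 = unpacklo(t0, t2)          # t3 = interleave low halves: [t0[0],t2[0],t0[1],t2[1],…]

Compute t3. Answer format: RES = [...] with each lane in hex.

RES = [ 0x7d  0xd2  0xde  0x29  0xce  0x96  0x05  0x4b ]

  t0: 7d de ce 05 29 4b 58 d3
  t1: 29 29 f1 4b 64 58 be d3
  t2: d2 29 96 4b 29 f1 64 be
  t3: 7d d2 de 29 ce 96 05 4b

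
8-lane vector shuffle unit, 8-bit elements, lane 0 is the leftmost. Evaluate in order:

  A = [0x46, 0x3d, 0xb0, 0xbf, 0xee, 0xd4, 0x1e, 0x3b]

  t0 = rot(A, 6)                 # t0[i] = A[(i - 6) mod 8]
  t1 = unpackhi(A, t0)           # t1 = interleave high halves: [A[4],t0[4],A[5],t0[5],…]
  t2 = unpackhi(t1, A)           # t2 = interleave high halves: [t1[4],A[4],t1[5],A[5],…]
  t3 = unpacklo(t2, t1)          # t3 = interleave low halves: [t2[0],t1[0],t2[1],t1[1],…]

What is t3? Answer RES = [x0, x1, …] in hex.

  t0: b0 bf ee d4 1e 3b 46 3d
  t1: ee 1e d4 3b 1e 46 3b 3d
  t2: 1e ee 46 d4 3b 1e 3d 3b
  t3: 1e ee ee 1e 46 d4 d4 3b

RES = [0x1e, 0xee, 0xee, 0x1e, 0x46, 0xd4, 0xd4, 0x3b]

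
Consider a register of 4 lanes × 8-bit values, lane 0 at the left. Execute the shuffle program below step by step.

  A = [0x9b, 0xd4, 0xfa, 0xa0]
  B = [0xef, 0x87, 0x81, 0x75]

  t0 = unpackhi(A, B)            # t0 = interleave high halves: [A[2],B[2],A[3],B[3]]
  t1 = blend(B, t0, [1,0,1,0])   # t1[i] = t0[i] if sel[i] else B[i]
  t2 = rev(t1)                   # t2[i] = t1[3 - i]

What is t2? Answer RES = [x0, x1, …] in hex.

t0 = [0xfa, 0x81, 0xa0, 0x75]
t1 = [0xfa, 0x87, 0xa0, 0x75]
t2 = [0x75, 0xa0, 0x87, 0xfa]

RES = [0x75, 0xa0, 0x87, 0xfa]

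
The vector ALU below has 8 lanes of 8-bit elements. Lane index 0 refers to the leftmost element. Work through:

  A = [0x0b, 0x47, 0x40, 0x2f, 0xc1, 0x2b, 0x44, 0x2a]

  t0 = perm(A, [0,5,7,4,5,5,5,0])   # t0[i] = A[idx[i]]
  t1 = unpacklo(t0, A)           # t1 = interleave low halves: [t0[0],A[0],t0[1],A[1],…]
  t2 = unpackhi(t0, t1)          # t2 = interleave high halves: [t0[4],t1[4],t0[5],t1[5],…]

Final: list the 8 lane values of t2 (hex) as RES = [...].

RES = [0x2b, 0x2a, 0x2b, 0x40, 0x2b, 0xc1, 0x0b, 0x2f]

  t0: 0b 2b 2a c1 2b 2b 2b 0b
  t1: 0b 0b 2b 47 2a 40 c1 2f
  t2: 2b 2a 2b 40 2b c1 0b 2f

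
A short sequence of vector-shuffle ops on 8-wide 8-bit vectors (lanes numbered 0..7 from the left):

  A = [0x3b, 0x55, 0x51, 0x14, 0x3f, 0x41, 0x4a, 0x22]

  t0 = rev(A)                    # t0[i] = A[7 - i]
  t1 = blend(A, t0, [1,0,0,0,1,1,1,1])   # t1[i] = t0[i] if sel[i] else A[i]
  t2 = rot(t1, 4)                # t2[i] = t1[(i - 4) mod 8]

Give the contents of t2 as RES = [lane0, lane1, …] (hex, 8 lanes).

  t0: 22 4a 41 3f 14 51 55 3b
  t1: 22 55 51 14 14 51 55 3b
  t2: 14 51 55 3b 22 55 51 14

RES = [ 0x14  0x51  0x55  0x3b  0x22  0x55  0x51  0x14 ]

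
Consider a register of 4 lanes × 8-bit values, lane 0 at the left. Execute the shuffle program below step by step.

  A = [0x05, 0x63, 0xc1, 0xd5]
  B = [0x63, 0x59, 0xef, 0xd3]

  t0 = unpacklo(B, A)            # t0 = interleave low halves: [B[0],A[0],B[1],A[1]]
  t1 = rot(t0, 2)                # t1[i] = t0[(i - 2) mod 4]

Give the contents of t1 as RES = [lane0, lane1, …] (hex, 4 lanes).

t0 = [0x63, 0x05, 0x59, 0x63]
t1 = [0x59, 0x63, 0x63, 0x05]

RES = [0x59, 0x63, 0x63, 0x05]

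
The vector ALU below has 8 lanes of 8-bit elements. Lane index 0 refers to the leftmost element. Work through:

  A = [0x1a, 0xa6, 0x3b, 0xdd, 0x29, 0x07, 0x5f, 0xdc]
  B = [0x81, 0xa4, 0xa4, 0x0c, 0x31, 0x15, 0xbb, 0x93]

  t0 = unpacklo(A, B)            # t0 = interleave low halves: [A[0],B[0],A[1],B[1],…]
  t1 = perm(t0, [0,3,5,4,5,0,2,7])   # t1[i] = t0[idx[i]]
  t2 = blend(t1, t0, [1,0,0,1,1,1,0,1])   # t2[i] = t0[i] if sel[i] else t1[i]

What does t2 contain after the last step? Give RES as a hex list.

RES = [ 0x1a  0xa4  0xa4  0xa4  0x3b  0xa4  0xa6  0x0c ]

→ t0 |1a|81|a6|a4|3b|a4|dd|0c|
→ t1 |1a|a4|a4|3b|a4|1a|a6|0c|
→ t2 |1a|a4|a4|a4|3b|a4|a6|0c|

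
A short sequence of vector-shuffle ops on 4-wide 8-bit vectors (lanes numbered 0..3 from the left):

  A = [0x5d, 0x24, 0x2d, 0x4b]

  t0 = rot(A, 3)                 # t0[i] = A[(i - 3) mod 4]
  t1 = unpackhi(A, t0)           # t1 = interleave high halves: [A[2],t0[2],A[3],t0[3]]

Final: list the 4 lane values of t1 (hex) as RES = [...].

→ t0 |24|2d|4b|5d|
→ t1 |2d|4b|4b|5d|

RES = [0x2d, 0x4b, 0x4b, 0x5d]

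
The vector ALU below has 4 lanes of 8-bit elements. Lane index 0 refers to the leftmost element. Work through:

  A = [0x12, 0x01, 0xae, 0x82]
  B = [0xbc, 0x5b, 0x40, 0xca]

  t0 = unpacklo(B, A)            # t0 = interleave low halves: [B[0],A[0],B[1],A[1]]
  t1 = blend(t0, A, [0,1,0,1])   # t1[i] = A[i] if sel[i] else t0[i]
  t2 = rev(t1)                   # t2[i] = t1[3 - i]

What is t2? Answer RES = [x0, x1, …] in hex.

RES = [0x82, 0x5b, 0x01, 0xbc]

  t0: bc 12 5b 01
  t1: bc 01 5b 82
  t2: 82 5b 01 bc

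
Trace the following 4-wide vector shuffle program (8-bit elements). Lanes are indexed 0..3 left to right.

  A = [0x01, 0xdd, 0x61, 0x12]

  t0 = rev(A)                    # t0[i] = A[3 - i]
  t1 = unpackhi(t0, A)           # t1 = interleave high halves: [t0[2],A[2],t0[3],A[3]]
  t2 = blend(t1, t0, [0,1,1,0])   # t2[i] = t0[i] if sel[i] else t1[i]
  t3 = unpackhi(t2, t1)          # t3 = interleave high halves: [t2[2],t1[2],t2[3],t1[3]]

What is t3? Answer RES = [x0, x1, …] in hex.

RES = [ 0xdd  0x01  0x12  0x12 ]

t0 = [0x12, 0x61, 0xdd, 0x01]
t1 = [0xdd, 0x61, 0x01, 0x12]
t2 = [0xdd, 0x61, 0xdd, 0x12]
t3 = [0xdd, 0x01, 0x12, 0x12]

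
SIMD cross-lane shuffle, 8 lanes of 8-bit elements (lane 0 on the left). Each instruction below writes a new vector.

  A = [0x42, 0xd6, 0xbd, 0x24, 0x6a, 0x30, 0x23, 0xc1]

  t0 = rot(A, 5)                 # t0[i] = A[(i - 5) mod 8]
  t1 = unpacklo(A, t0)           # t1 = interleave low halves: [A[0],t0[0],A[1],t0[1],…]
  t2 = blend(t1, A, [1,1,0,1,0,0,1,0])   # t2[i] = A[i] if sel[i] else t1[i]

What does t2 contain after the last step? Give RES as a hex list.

t0 = [0x24, 0x6a, 0x30, 0x23, 0xc1, 0x42, 0xd6, 0xbd]
t1 = [0x42, 0x24, 0xd6, 0x6a, 0xbd, 0x30, 0x24, 0x23]
t2 = [0x42, 0xd6, 0xd6, 0x24, 0xbd, 0x30, 0x23, 0x23]

RES = [0x42, 0xd6, 0xd6, 0x24, 0xbd, 0x30, 0x23, 0x23]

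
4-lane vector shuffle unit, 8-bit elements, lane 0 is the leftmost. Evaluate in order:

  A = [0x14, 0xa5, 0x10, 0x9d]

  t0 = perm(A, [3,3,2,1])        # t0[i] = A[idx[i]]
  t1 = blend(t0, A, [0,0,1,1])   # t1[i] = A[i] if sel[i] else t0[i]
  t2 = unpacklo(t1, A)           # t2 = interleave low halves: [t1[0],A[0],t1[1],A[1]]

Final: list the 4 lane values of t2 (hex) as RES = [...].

t0 = [0x9d, 0x9d, 0x10, 0xa5]
t1 = [0x9d, 0x9d, 0x10, 0x9d]
t2 = [0x9d, 0x14, 0x9d, 0xa5]

RES = [ 0x9d  0x14  0x9d  0xa5 ]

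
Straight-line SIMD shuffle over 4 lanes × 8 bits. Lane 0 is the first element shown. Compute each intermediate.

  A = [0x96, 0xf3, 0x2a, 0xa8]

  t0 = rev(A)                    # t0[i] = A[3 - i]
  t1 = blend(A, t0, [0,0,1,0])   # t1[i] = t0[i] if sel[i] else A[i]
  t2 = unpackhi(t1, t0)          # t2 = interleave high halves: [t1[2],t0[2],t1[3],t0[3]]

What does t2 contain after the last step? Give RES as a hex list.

RES = [0xf3, 0xf3, 0xa8, 0x96]

t0 = [0xa8, 0x2a, 0xf3, 0x96]
t1 = [0x96, 0xf3, 0xf3, 0xa8]
t2 = [0xf3, 0xf3, 0xa8, 0x96]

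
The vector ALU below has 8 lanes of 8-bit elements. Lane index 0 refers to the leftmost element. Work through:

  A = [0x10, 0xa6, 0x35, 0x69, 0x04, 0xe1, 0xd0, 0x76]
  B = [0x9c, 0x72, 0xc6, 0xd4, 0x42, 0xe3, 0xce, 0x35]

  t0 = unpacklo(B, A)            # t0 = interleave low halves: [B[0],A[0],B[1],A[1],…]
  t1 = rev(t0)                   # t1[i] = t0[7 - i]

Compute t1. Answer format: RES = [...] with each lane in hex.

→ t0 |9c|10|72|a6|c6|35|d4|69|
→ t1 |69|d4|35|c6|a6|72|10|9c|

RES = [ 0x69  0xd4  0x35  0xc6  0xa6  0x72  0x10  0x9c ]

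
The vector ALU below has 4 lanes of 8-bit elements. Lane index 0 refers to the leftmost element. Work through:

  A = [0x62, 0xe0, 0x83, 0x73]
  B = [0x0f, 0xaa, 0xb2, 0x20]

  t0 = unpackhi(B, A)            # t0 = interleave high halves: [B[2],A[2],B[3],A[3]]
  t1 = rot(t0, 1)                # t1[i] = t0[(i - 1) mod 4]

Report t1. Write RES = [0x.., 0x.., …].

t0 = [0xb2, 0x83, 0x20, 0x73]
t1 = [0x73, 0xb2, 0x83, 0x20]

RES = [0x73, 0xb2, 0x83, 0x20]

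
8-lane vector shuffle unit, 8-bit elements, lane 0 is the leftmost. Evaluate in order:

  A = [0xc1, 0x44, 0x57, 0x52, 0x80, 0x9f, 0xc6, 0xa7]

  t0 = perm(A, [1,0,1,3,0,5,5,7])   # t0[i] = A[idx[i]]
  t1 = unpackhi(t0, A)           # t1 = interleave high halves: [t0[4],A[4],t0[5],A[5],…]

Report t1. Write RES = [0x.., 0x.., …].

RES = [ 0xc1  0x80  0x9f  0x9f  0x9f  0xc6  0xa7  0xa7 ]

→ t0 |44|c1|44|52|c1|9f|9f|a7|
→ t1 |c1|80|9f|9f|9f|c6|a7|a7|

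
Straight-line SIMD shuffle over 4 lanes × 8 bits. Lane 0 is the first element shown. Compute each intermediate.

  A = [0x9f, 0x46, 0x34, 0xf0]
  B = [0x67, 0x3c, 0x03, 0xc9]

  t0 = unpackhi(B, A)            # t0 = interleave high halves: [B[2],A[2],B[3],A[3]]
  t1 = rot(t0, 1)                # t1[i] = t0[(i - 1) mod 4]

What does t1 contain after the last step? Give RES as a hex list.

→ t0 |03|34|c9|f0|
→ t1 |f0|03|34|c9|

RES = [0xf0, 0x03, 0x34, 0xc9]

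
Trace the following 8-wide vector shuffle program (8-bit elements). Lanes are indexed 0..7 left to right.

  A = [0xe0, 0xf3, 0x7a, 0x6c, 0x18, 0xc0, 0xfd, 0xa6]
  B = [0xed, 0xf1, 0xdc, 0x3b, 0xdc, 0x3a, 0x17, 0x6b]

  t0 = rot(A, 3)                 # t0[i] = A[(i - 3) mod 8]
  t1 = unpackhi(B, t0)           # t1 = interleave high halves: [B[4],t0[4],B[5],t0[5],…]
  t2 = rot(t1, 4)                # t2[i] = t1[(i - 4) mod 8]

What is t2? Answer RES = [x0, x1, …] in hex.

RES = [ 0x17  0x6c  0x6b  0x18  0xdc  0xf3  0x3a  0x7a ]

  t0: c0 fd a6 e0 f3 7a 6c 18
  t1: dc f3 3a 7a 17 6c 6b 18
  t2: 17 6c 6b 18 dc f3 3a 7a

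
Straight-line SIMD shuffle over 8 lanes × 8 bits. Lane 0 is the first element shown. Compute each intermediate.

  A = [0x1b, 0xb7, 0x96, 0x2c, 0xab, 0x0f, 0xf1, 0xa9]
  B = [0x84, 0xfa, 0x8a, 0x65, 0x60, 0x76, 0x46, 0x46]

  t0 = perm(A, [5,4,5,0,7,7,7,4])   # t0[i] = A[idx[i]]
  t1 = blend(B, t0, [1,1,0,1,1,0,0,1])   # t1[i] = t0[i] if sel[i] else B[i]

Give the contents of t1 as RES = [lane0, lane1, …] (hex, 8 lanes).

RES = [ 0x0f  0xab  0x8a  0x1b  0xa9  0x76  0x46  0xab ]

→ t0 |0f|ab|0f|1b|a9|a9|a9|ab|
→ t1 |0f|ab|8a|1b|a9|76|46|ab|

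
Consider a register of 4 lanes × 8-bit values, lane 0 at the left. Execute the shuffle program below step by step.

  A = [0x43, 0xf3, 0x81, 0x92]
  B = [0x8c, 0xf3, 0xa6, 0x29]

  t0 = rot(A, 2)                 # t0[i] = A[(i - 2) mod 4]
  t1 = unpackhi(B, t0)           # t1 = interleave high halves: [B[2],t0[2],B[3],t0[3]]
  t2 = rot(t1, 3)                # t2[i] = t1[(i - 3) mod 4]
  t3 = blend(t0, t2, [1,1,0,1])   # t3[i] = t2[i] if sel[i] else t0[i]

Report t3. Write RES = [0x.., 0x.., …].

  t0: 81 92 43 f3
  t1: a6 43 29 f3
  t2: 43 29 f3 a6
  t3: 43 29 43 a6

RES = [ 0x43  0x29  0x43  0xa6 ]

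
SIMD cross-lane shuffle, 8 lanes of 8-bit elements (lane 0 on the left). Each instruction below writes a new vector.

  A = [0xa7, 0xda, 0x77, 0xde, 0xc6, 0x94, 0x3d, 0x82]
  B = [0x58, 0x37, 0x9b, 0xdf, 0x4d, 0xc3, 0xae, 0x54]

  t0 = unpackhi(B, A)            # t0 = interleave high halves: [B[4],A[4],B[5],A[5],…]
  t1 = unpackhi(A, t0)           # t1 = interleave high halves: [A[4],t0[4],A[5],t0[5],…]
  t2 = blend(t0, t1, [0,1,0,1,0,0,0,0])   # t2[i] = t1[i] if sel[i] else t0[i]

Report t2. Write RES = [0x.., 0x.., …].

t0 = [0x4d, 0xc6, 0xc3, 0x94, 0xae, 0x3d, 0x54, 0x82]
t1 = [0xc6, 0xae, 0x94, 0x3d, 0x3d, 0x54, 0x82, 0x82]
t2 = [0x4d, 0xae, 0xc3, 0x3d, 0xae, 0x3d, 0x54, 0x82]

RES = [ 0x4d  0xae  0xc3  0x3d  0xae  0x3d  0x54  0x82 ]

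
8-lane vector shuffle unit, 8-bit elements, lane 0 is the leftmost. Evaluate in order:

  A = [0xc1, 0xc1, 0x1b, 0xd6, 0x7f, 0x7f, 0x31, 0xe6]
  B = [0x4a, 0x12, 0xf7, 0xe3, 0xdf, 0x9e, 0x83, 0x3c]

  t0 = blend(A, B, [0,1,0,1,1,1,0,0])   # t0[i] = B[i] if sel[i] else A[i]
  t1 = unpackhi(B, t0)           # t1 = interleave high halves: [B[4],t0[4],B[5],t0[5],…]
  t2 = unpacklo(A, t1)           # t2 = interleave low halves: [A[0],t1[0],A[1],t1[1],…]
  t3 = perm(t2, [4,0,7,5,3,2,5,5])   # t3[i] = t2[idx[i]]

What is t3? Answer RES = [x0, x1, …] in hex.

RES = [ 0x1b  0xc1  0x9e  0x9e  0xdf  0xc1  0x9e  0x9e ]

  t0: c1 12 1b e3 df 9e 31 e6
  t1: df df 9e 9e 83 31 3c e6
  t2: c1 df c1 df 1b 9e d6 9e
  t3: 1b c1 9e 9e df c1 9e 9e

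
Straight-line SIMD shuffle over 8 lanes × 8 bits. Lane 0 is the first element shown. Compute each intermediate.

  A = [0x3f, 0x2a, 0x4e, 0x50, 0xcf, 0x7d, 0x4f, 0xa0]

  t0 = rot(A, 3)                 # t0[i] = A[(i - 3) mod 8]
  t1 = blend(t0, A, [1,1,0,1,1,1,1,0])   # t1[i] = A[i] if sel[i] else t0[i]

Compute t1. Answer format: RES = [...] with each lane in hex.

RES = [ 0x3f  0x2a  0xa0  0x50  0xcf  0x7d  0x4f  0xcf ]

t0 = [0x7d, 0x4f, 0xa0, 0x3f, 0x2a, 0x4e, 0x50, 0xcf]
t1 = [0x3f, 0x2a, 0xa0, 0x50, 0xcf, 0x7d, 0x4f, 0xcf]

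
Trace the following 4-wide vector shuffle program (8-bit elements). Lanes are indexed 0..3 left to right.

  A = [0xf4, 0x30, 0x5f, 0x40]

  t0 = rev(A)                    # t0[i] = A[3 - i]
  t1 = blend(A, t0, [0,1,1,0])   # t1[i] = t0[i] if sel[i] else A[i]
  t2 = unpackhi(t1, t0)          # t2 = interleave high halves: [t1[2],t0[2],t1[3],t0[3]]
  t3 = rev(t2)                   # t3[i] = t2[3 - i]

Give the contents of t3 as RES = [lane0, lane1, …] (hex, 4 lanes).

→ t0 |40|5f|30|f4|
→ t1 |f4|5f|30|40|
→ t2 |30|30|40|f4|
→ t3 |f4|40|30|30|

RES = [ 0xf4  0x40  0x30  0x30 ]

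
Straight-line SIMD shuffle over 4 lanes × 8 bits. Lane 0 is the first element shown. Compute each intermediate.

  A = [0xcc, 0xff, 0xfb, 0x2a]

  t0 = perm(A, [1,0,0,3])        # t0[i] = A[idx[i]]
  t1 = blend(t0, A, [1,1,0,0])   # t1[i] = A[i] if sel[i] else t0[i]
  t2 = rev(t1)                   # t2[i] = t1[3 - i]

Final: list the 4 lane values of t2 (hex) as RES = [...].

RES = [ 0x2a  0xcc  0xff  0xcc ]

t0 = [0xff, 0xcc, 0xcc, 0x2a]
t1 = [0xcc, 0xff, 0xcc, 0x2a]
t2 = [0x2a, 0xcc, 0xff, 0xcc]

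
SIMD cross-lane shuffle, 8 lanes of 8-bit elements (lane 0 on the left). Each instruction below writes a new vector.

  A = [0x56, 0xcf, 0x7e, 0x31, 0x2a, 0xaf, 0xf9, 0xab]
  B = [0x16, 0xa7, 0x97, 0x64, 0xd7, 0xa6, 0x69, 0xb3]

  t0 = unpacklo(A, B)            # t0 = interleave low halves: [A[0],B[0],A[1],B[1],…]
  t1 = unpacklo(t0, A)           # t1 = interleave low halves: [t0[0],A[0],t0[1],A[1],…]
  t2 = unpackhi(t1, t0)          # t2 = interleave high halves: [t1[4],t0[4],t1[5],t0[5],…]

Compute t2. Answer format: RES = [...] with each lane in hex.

t0 = [0x56, 0x16, 0xcf, 0xa7, 0x7e, 0x97, 0x31, 0x64]
t1 = [0x56, 0x56, 0x16, 0xcf, 0xcf, 0x7e, 0xa7, 0x31]
t2 = [0xcf, 0x7e, 0x7e, 0x97, 0xa7, 0x31, 0x31, 0x64]

RES = [ 0xcf  0x7e  0x7e  0x97  0xa7  0x31  0x31  0x64 ]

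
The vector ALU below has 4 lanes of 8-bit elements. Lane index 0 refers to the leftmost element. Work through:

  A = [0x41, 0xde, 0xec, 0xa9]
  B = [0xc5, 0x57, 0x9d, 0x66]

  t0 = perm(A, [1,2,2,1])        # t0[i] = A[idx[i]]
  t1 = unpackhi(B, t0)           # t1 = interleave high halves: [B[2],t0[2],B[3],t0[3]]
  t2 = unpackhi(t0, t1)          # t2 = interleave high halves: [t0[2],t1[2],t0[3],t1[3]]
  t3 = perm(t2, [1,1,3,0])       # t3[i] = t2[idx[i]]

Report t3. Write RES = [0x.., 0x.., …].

→ t0 |de|ec|ec|de|
→ t1 |9d|ec|66|de|
→ t2 |ec|66|de|de|
→ t3 |66|66|de|ec|

RES = [ 0x66  0x66  0xde  0xec ]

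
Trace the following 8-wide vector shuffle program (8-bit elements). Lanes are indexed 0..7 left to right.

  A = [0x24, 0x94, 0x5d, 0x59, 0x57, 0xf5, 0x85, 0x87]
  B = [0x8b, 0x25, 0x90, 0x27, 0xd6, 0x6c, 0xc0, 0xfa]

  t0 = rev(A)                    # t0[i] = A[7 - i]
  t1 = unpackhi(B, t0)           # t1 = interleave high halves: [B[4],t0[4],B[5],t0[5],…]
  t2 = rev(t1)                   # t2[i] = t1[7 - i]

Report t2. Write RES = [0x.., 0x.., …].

  t0: 87 85 f5 57 59 5d 94 24
  t1: d6 59 6c 5d c0 94 fa 24
  t2: 24 fa 94 c0 5d 6c 59 d6

RES = [ 0x24  0xfa  0x94  0xc0  0x5d  0x6c  0x59  0xd6 ]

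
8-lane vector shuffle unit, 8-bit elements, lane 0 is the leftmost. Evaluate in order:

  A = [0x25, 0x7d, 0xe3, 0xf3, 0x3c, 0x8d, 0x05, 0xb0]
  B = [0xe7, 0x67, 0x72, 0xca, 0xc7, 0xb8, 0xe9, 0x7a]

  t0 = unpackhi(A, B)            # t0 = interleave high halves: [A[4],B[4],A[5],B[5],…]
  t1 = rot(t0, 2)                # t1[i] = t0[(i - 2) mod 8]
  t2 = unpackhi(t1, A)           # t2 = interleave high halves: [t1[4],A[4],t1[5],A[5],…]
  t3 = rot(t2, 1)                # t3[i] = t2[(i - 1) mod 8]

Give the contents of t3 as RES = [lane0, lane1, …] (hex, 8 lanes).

RES = [0xb0, 0x8d, 0x3c, 0xb8, 0x8d, 0x05, 0x05, 0xe9]

→ t0 |3c|c7|8d|b8|05|e9|b0|7a|
→ t1 |b0|7a|3c|c7|8d|b8|05|e9|
→ t2 |8d|3c|b8|8d|05|05|e9|b0|
→ t3 |b0|8d|3c|b8|8d|05|05|e9|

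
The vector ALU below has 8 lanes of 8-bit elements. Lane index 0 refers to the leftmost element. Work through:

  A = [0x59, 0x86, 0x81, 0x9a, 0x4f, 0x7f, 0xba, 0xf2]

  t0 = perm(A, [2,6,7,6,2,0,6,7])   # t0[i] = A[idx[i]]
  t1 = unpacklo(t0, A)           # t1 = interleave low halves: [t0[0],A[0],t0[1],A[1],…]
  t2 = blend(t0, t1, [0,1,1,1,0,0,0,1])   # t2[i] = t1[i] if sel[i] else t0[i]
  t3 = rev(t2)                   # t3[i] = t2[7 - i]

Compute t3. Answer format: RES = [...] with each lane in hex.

t0 = [0x81, 0xba, 0xf2, 0xba, 0x81, 0x59, 0xba, 0xf2]
t1 = [0x81, 0x59, 0xba, 0x86, 0xf2, 0x81, 0xba, 0x9a]
t2 = [0x81, 0x59, 0xba, 0x86, 0x81, 0x59, 0xba, 0x9a]
t3 = [0x9a, 0xba, 0x59, 0x81, 0x86, 0xba, 0x59, 0x81]

RES = [0x9a, 0xba, 0x59, 0x81, 0x86, 0xba, 0x59, 0x81]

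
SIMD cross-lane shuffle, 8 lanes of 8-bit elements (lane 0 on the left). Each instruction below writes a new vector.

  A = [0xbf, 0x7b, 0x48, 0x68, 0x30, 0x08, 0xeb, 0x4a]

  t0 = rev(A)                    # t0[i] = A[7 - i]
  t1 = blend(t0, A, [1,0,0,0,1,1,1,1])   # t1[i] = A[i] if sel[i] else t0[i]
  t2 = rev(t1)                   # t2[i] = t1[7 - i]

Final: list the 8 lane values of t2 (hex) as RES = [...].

RES = [ 0x4a  0xeb  0x08  0x30  0x30  0x08  0xeb  0xbf ]

  t0: 4a eb 08 30 68 48 7b bf
  t1: bf eb 08 30 30 08 eb 4a
  t2: 4a eb 08 30 30 08 eb bf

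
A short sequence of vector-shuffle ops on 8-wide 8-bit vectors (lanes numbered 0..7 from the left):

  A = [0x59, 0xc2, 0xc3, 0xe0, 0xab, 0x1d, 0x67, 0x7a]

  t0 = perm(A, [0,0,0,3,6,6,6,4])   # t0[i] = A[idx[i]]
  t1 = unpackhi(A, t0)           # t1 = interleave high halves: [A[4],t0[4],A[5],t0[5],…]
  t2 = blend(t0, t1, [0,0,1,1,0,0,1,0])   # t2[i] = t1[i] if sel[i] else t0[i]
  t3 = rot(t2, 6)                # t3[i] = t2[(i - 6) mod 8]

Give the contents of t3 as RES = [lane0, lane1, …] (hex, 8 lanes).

t0 = [0x59, 0x59, 0x59, 0xe0, 0x67, 0x67, 0x67, 0xab]
t1 = [0xab, 0x67, 0x1d, 0x67, 0x67, 0x67, 0x7a, 0xab]
t2 = [0x59, 0x59, 0x1d, 0x67, 0x67, 0x67, 0x7a, 0xab]
t3 = [0x1d, 0x67, 0x67, 0x67, 0x7a, 0xab, 0x59, 0x59]

RES = [0x1d, 0x67, 0x67, 0x67, 0x7a, 0xab, 0x59, 0x59]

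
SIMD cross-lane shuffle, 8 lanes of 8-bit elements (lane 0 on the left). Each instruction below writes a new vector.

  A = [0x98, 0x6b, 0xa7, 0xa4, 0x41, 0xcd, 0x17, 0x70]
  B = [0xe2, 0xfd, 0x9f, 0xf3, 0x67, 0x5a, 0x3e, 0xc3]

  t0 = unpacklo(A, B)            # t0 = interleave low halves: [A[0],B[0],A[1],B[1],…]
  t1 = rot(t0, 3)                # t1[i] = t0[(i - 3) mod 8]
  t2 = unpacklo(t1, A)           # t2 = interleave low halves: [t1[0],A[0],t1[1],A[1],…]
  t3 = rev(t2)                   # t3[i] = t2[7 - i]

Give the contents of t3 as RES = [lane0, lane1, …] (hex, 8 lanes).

  t0: 98 e2 6b fd a7 9f a4 f3
  t1: 9f a4 f3 98 e2 6b fd a7
  t2: 9f 98 a4 6b f3 a7 98 a4
  t3: a4 98 a7 f3 6b a4 98 9f

RES = [ 0xa4  0x98  0xa7  0xf3  0x6b  0xa4  0x98  0x9f ]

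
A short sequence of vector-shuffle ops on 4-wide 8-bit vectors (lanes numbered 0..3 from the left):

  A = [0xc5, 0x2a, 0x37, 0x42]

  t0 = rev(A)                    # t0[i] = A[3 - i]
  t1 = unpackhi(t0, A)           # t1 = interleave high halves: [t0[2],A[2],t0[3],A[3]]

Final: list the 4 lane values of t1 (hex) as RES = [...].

  t0: 42 37 2a c5
  t1: 2a 37 c5 42

RES = [0x2a, 0x37, 0xc5, 0x42]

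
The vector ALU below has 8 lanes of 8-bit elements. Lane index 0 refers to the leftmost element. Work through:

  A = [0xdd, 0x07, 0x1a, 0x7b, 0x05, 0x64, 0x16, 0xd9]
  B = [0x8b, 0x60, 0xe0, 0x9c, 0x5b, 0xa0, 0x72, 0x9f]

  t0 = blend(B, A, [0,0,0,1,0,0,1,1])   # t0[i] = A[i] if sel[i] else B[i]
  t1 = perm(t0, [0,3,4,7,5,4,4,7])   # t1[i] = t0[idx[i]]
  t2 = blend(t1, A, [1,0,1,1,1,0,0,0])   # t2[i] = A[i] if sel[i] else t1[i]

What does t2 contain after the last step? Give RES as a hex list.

RES = [0xdd, 0x7b, 0x1a, 0x7b, 0x05, 0x5b, 0x5b, 0xd9]

  t0: 8b 60 e0 7b 5b a0 16 d9
  t1: 8b 7b 5b d9 a0 5b 5b d9
  t2: dd 7b 1a 7b 05 5b 5b d9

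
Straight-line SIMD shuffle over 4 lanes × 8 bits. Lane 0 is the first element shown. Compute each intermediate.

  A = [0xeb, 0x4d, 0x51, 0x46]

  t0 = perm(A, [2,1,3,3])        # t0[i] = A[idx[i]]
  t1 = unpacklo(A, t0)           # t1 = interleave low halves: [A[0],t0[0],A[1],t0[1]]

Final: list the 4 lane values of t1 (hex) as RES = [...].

  t0: 51 4d 46 46
  t1: eb 51 4d 4d

RES = [ 0xeb  0x51  0x4d  0x4d ]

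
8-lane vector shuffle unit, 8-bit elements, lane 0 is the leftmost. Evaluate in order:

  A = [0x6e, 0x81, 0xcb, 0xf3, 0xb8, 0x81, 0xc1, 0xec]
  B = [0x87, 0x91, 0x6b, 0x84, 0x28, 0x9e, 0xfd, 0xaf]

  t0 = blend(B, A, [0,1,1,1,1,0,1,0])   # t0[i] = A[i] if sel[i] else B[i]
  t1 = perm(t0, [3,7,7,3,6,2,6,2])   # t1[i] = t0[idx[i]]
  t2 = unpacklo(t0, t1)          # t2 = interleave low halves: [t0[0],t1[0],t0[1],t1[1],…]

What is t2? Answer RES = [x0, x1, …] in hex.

→ t0 |87|81|cb|f3|b8|9e|c1|af|
→ t1 |f3|af|af|f3|c1|cb|c1|cb|
→ t2 |87|f3|81|af|cb|af|f3|f3|

RES = [0x87, 0xf3, 0x81, 0xaf, 0xcb, 0xaf, 0xf3, 0xf3]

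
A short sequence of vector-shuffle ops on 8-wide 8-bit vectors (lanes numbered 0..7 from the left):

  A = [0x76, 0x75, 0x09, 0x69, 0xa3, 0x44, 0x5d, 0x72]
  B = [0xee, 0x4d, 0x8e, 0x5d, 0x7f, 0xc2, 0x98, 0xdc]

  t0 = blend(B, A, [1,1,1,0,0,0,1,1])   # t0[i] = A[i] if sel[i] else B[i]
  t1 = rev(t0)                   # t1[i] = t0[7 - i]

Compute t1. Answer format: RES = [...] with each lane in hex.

RES = [ 0x72  0x5d  0xc2  0x7f  0x5d  0x09  0x75  0x76 ]

t0 = [0x76, 0x75, 0x09, 0x5d, 0x7f, 0xc2, 0x5d, 0x72]
t1 = [0x72, 0x5d, 0xc2, 0x7f, 0x5d, 0x09, 0x75, 0x76]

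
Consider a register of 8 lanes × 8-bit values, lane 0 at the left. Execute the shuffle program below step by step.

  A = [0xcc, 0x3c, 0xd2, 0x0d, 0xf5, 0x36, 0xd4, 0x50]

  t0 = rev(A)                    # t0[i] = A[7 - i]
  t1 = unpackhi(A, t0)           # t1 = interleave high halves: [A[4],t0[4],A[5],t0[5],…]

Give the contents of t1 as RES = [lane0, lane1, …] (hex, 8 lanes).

RES = [0xf5, 0x0d, 0x36, 0xd2, 0xd4, 0x3c, 0x50, 0xcc]

  t0: 50 d4 36 f5 0d d2 3c cc
  t1: f5 0d 36 d2 d4 3c 50 cc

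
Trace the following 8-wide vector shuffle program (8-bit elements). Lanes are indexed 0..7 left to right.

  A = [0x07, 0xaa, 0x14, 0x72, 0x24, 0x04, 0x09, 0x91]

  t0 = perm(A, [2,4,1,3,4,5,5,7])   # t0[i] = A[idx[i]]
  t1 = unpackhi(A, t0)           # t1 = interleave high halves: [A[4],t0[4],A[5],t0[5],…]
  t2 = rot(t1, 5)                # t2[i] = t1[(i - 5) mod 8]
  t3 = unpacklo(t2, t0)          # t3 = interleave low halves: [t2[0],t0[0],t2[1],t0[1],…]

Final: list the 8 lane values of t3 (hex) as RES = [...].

  t0: 14 24 aa 72 24 04 04 91
  t1: 24 24 04 04 09 04 91 91
  t2: 04 09 04 91 91 24 24 04
  t3: 04 14 09 24 04 aa 91 72

RES = [ 0x04  0x14  0x09  0x24  0x04  0xaa  0x91  0x72 ]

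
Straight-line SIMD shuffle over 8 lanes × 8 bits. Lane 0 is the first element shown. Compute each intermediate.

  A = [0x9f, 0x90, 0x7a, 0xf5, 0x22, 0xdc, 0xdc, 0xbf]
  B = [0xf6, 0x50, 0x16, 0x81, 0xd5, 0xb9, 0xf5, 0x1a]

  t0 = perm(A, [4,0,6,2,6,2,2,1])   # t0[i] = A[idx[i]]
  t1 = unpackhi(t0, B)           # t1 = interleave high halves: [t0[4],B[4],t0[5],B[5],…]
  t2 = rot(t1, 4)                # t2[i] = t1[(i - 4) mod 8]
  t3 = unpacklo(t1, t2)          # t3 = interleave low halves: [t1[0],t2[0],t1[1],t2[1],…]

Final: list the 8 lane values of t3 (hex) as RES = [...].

  t0: 22 9f dc 7a dc 7a 7a 90
  t1: dc d5 7a b9 7a f5 90 1a
  t2: 7a f5 90 1a dc d5 7a b9
  t3: dc 7a d5 f5 7a 90 b9 1a

RES = [ 0xdc  0x7a  0xd5  0xf5  0x7a  0x90  0xb9  0x1a ]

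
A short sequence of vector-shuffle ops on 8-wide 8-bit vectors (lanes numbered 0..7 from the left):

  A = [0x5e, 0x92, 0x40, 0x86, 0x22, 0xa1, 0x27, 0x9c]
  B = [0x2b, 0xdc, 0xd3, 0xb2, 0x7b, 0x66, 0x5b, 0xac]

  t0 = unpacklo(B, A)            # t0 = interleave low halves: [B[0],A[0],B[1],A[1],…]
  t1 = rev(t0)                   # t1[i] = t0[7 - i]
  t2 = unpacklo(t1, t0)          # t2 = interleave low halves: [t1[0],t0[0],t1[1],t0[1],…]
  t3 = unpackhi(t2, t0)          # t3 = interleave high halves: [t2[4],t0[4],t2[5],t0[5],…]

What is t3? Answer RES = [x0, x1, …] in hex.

RES = [0x40, 0xd3, 0xdc, 0x40, 0xd3, 0xb2, 0x92, 0x86]

t0 = [0x2b, 0x5e, 0xdc, 0x92, 0xd3, 0x40, 0xb2, 0x86]
t1 = [0x86, 0xb2, 0x40, 0xd3, 0x92, 0xdc, 0x5e, 0x2b]
t2 = [0x86, 0x2b, 0xb2, 0x5e, 0x40, 0xdc, 0xd3, 0x92]
t3 = [0x40, 0xd3, 0xdc, 0x40, 0xd3, 0xb2, 0x92, 0x86]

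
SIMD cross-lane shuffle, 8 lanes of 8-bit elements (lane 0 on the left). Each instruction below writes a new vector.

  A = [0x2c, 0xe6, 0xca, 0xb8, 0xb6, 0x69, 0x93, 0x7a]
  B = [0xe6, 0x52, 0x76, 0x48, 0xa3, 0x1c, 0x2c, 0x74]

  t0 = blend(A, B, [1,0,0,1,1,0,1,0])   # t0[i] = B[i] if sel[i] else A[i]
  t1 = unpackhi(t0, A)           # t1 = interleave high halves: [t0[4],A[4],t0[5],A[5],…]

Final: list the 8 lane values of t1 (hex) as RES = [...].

RES = [0xa3, 0xb6, 0x69, 0x69, 0x2c, 0x93, 0x7a, 0x7a]

→ t0 |e6|e6|ca|48|a3|69|2c|7a|
→ t1 |a3|b6|69|69|2c|93|7a|7a|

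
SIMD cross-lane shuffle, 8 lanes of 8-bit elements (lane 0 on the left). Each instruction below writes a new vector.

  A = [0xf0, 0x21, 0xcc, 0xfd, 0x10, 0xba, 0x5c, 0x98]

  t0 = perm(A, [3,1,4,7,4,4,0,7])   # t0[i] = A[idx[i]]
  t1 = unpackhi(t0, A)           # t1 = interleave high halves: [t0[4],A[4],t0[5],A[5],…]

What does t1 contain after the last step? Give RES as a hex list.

RES = [ 0x10  0x10  0x10  0xba  0xf0  0x5c  0x98  0x98 ]

t0 = [0xfd, 0x21, 0x10, 0x98, 0x10, 0x10, 0xf0, 0x98]
t1 = [0x10, 0x10, 0x10, 0xba, 0xf0, 0x5c, 0x98, 0x98]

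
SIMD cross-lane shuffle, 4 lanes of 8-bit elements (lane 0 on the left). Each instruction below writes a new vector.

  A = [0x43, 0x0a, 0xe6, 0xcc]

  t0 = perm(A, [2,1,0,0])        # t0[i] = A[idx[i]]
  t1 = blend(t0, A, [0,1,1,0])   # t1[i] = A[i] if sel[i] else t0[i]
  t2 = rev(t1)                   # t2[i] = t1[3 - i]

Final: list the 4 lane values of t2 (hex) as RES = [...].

→ t0 |e6|0a|43|43|
→ t1 |e6|0a|e6|43|
→ t2 |43|e6|0a|e6|

RES = [ 0x43  0xe6  0x0a  0xe6 ]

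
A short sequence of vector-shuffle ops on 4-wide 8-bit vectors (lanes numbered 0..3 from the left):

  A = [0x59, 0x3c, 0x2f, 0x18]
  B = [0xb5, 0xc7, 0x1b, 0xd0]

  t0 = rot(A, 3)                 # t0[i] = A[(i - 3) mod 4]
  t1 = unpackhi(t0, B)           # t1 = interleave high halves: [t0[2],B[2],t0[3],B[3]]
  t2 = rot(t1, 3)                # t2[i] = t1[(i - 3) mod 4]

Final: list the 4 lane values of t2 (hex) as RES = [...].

RES = [0x1b, 0x59, 0xd0, 0x18]

→ t0 |3c|2f|18|59|
→ t1 |18|1b|59|d0|
→ t2 |1b|59|d0|18|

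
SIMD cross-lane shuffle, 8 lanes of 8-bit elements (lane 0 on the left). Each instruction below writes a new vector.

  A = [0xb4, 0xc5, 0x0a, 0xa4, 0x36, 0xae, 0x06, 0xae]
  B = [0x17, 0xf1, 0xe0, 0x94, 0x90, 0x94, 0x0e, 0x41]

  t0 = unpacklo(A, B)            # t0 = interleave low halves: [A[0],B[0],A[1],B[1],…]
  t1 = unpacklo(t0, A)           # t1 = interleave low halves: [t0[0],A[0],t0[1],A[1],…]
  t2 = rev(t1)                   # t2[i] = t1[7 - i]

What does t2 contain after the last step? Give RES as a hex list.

  t0: b4 17 c5 f1 0a e0 a4 94
  t1: b4 b4 17 c5 c5 0a f1 a4
  t2: a4 f1 0a c5 c5 17 b4 b4

RES = [ 0xa4  0xf1  0x0a  0xc5  0xc5  0x17  0xb4  0xb4 ]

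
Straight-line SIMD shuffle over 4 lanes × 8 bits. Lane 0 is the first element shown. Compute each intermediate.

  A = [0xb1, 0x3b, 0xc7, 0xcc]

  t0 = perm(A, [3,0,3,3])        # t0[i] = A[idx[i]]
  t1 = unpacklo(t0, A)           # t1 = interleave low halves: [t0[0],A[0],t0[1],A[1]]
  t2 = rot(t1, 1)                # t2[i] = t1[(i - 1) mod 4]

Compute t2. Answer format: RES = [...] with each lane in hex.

RES = [0x3b, 0xcc, 0xb1, 0xb1]

→ t0 |cc|b1|cc|cc|
→ t1 |cc|b1|b1|3b|
→ t2 |3b|cc|b1|b1|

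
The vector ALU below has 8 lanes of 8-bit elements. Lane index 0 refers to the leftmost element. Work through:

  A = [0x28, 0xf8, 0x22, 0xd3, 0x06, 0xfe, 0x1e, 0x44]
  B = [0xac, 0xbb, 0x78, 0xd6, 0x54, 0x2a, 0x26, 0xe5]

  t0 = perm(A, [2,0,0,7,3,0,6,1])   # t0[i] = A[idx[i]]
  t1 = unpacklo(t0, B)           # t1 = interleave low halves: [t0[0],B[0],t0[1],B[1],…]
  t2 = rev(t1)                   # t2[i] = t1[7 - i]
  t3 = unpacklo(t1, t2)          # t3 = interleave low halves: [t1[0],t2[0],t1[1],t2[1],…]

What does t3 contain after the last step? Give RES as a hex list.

→ t0 |22|28|28|44|d3|28|1e|f8|
→ t1 |22|ac|28|bb|28|78|44|d6|
→ t2 |d6|44|78|28|bb|28|ac|22|
→ t3 |22|d6|ac|44|28|78|bb|28|

RES = [0x22, 0xd6, 0xac, 0x44, 0x28, 0x78, 0xbb, 0x28]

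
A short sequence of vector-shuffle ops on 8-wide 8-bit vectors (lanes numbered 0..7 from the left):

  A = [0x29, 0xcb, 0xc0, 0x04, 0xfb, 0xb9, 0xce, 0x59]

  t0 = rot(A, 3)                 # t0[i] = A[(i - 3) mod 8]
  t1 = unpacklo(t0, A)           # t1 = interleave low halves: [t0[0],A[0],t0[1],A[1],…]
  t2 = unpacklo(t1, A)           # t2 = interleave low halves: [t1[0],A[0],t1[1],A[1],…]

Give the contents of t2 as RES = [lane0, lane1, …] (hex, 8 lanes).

t0 = [0xb9, 0xce, 0x59, 0x29, 0xcb, 0xc0, 0x04, 0xfb]
t1 = [0xb9, 0x29, 0xce, 0xcb, 0x59, 0xc0, 0x29, 0x04]
t2 = [0xb9, 0x29, 0x29, 0xcb, 0xce, 0xc0, 0xcb, 0x04]

RES = [0xb9, 0x29, 0x29, 0xcb, 0xce, 0xc0, 0xcb, 0x04]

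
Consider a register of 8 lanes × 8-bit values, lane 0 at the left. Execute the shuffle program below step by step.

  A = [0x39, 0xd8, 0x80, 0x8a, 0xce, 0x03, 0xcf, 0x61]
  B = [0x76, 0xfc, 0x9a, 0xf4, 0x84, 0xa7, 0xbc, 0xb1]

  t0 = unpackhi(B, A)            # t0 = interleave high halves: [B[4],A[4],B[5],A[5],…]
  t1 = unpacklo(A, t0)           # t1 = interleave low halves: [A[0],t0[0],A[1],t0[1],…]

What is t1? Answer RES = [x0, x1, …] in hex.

→ t0 |84|ce|a7|03|bc|cf|b1|61|
→ t1 |39|84|d8|ce|80|a7|8a|03|

RES = [ 0x39  0x84  0xd8  0xce  0x80  0xa7  0x8a  0x03 ]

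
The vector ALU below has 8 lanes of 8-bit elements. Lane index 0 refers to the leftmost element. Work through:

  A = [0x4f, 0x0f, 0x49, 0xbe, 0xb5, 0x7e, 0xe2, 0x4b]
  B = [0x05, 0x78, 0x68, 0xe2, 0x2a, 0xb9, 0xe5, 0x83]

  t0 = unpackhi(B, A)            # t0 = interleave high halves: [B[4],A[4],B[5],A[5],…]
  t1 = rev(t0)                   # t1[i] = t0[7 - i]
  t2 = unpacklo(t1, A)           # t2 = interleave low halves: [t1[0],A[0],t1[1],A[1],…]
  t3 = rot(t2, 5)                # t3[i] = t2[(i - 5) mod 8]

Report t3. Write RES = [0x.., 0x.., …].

t0 = [0x2a, 0xb5, 0xb9, 0x7e, 0xe5, 0xe2, 0x83, 0x4b]
t1 = [0x4b, 0x83, 0xe2, 0xe5, 0x7e, 0xb9, 0xb5, 0x2a]
t2 = [0x4b, 0x4f, 0x83, 0x0f, 0xe2, 0x49, 0xe5, 0xbe]
t3 = [0x0f, 0xe2, 0x49, 0xe5, 0xbe, 0x4b, 0x4f, 0x83]

RES = [0x0f, 0xe2, 0x49, 0xe5, 0xbe, 0x4b, 0x4f, 0x83]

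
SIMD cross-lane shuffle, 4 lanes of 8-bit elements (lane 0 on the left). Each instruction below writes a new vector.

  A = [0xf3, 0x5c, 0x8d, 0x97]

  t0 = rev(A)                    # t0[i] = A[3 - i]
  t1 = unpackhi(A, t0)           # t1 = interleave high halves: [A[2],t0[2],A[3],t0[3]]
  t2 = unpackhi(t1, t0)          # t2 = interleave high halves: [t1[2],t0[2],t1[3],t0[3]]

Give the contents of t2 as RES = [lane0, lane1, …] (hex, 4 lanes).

RES = [0x97, 0x5c, 0xf3, 0xf3]

  t0: 97 8d 5c f3
  t1: 8d 5c 97 f3
  t2: 97 5c f3 f3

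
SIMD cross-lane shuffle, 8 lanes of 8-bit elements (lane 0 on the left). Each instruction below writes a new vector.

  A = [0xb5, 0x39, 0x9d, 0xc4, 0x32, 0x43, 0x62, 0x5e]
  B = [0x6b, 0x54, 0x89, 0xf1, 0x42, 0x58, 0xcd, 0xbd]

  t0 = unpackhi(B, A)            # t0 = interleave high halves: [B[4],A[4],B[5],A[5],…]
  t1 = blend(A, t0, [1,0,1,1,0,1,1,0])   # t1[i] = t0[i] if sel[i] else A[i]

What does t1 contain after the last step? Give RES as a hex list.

RES = [0x42, 0x39, 0x58, 0x43, 0x32, 0x62, 0xbd, 0x5e]

→ t0 |42|32|58|43|cd|62|bd|5e|
→ t1 |42|39|58|43|32|62|bd|5e|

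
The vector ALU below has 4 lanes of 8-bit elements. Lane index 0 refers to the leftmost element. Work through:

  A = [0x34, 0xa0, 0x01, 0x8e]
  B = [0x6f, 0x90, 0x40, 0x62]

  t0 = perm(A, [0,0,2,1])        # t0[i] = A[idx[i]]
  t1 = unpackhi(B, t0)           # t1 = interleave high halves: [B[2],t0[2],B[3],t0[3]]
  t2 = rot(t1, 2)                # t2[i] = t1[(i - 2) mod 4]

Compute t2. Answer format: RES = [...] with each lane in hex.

RES = [0x62, 0xa0, 0x40, 0x01]

→ t0 |34|34|01|a0|
→ t1 |40|01|62|a0|
→ t2 |62|a0|40|01|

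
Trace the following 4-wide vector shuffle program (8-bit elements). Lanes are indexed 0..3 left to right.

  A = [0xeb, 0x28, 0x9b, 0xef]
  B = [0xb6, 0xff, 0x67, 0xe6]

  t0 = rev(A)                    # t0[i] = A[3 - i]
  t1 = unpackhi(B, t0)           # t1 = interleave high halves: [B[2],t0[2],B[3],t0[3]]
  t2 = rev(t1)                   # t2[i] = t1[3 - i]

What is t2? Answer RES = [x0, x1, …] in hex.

RES = [0xeb, 0xe6, 0x28, 0x67]

  t0: ef 9b 28 eb
  t1: 67 28 e6 eb
  t2: eb e6 28 67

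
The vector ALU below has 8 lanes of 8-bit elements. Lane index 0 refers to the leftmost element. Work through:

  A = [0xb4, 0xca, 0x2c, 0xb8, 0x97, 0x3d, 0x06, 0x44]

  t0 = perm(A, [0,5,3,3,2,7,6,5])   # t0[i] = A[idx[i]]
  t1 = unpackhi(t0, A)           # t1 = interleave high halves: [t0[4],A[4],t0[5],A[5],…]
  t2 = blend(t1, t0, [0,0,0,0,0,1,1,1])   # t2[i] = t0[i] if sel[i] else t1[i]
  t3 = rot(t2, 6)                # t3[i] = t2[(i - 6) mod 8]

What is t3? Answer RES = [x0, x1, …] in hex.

t0 = [0xb4, 0x3d, 0xb8, 0xb8, 0x2c, 0x44, 0x06, 0x3d]
t1 = [0x2c, 0x97, 0x44, 0x3d, 0x06, 0x06, 0x3d, 0x44]
t2 = [0x2c, 0x97, 0x44, 0x3d, 0x06, 0x44, 0x06, 0x3d]
t3 = [0x44, 0x3d, 0x06, 0x44, 0x06, 0x3d, 0x2c, 0x97]

RES = [0x44, 0x3d, 0x06, 0x44, 0x06, 0x3d, 0x2c, 0x97]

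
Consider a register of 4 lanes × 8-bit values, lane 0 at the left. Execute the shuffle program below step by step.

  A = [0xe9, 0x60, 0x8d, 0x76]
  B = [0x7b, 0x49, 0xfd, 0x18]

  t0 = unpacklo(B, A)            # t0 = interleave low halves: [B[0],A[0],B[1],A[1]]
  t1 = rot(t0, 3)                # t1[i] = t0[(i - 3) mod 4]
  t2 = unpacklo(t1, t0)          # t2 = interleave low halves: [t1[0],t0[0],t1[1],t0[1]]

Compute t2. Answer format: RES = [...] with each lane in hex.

RES = [0xe9, 0x7b, 0x49, 0xe9]

t0 = [0x7b, 0xe9, 0x49, 0x60]
t1 = [0xe9, 0x49, 0x60, 0x7b]
t2 = [0xe9, 0x7b, 0x49, 0xe9]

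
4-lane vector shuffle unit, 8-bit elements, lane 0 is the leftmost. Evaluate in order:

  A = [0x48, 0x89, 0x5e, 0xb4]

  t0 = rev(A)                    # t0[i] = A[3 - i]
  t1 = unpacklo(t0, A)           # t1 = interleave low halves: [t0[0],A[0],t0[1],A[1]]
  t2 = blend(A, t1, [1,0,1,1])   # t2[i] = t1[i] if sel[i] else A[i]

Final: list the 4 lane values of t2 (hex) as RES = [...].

RES = [0xb4, 0x89, 0x5e, 0x89]

  t0: b4 5e 89 48
  t1: b4 48 5e 89
  t2: b4 89 5e 89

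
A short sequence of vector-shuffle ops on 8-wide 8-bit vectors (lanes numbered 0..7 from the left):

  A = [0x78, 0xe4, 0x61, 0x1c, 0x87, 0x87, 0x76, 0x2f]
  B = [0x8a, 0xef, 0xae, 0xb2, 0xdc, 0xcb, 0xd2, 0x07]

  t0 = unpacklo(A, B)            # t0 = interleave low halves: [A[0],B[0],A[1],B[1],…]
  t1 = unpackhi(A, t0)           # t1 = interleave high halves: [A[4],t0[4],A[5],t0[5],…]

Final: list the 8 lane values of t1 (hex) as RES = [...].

→ t0 |78|8a|e4|ef|61|ae|1c|b2|
→ t1 |87|61|87|ae|76|1c|2f|b2|

RES = [ 0x87  0x61  0x87  0xae  0x76  0x1c  0x2f  0xb2 ]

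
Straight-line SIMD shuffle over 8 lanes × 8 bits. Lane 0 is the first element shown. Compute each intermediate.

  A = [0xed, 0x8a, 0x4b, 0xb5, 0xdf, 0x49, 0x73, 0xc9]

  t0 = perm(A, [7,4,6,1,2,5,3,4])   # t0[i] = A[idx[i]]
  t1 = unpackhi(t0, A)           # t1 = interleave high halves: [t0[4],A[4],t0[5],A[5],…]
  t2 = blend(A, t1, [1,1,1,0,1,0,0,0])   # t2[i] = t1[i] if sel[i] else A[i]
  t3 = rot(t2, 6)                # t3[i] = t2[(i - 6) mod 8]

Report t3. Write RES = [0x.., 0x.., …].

t0 = [0xc9, 0xdf, 0x73, 0x8a, 0x4b, 0x49, 0xb5, 0xdf]
t1 = [0x4b, 0xdf, 0x49, 0x49, 0xb5, 0x73, 0xdf, 0xc9]
t2 = [0x4b, 0xdf, 0x49, 0xb5, 0xb5, 0x49, 0x73, 0xc9]
t3 = [0x49, 0xb5, 0xb5, 0x49, 0x73, 0xc9, 0x4b, 0xdf]

RES = [0x49, 0xb5, 0xb5, 0x49, 0x73, 0xc9, 0x4b, 0xdf]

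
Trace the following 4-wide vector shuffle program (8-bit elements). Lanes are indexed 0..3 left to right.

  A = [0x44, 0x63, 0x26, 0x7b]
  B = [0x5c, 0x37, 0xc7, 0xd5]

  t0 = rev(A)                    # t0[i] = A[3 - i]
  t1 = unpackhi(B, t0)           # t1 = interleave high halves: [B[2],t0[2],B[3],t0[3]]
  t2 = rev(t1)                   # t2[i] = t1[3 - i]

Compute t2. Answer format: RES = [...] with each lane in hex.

→ t0 |7b|26|63|44|
→ t1 |c7|63|d5|44|
→ t2 |44|d5|63|c7|

RES = [ 0x44  0xd5  0x63  0xc7 ]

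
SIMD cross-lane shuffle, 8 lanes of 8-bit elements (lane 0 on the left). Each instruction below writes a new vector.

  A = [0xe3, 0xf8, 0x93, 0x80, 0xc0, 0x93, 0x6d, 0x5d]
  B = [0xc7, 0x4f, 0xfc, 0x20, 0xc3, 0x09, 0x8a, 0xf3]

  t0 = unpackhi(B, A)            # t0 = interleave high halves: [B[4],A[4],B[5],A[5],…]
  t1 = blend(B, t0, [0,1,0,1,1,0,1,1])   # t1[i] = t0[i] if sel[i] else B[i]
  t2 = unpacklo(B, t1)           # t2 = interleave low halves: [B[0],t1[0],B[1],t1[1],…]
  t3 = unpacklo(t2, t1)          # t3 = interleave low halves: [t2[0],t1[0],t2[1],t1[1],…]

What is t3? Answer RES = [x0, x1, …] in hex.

RES = [ 0xc7  0xc7  0xc7  0xc0  0x4f  0xfc  0xc0  0x93 ]

t0 = [0xc3, 0xc0, 0x09, 0x93, 0x8a, 0x6d, 0xf3, 0x5d]
t1 = [0xc7, 0xc0, 0xfc, 0x93, 0x8a, 0x09, 0xf3, 0x5d]
t2 = [0xc7, 0xc7, 0x4f, 0xc0, 0xfc, 0xfc, 0x20, 0x93]
t3 = [0xc7, 0xc7, 0xc7, 0xc0, 0x4f, 0xfc, 0xc0, 0x93]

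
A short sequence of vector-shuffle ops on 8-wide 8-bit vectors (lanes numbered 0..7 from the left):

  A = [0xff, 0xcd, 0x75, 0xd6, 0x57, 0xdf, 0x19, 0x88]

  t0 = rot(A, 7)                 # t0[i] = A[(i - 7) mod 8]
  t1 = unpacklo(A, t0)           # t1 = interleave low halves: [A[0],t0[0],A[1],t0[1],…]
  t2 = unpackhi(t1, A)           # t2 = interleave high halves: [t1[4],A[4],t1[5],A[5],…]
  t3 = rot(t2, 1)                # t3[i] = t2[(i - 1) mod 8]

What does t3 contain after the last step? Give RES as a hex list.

RES = [ 0x88  0x75  0x57  0xd6  0xdf  0xd6  0x19  0x57 ]

t0 = [0xcd, 0x75, 0xd6, 0x57, 0xdf, 0x19, 0x88, 0xff]
t1 = [0xff, 0xcd, 0xcd, 0x75, 0x75, 0xd6, 0xd6, 0x57]
t2 = [0x75, 0x57, 0xd6, 0xdf, 0xd6, 0x19, 0x57, 0x88]
t3 = [0x88, 0x75, 0x57, 0xd6, 0xdf, 0xd6, 0x19, 0x57]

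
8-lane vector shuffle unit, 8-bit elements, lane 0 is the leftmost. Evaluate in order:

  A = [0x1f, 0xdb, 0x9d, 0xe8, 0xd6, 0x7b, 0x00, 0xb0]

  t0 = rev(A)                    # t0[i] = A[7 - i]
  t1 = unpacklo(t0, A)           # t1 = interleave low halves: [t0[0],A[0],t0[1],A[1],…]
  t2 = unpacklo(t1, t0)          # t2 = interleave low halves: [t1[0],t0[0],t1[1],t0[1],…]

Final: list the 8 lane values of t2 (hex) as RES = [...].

→ t0 |b0|00|7b|d6|e8|9d|db|1f|
→ t1 |b0|1f|00|db|7b|9d|d6|e8|
→ t2 |b0|b0|1f|00|00|7b|db|d6|

RES = [ 0xb0  0xb0  0x1f  0x00  0x00  0x7b  0xdb  0xd6 ]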